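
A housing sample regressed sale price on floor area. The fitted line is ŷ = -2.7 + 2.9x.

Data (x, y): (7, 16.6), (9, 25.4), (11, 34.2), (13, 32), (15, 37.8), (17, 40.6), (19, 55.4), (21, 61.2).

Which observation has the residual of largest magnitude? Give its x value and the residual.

x=7: ŷ = -2.7 + 2.9·7 = 17.6; e = 16.6 − 17.6 = -1
x=9: ŷ = -2.7 + 2.9·9 = 23.4; e = 25.4 − 23.4 = 2
x=11: ŷ = -2.7 + 2.9·11 = 29.2; e = 34.2 − 29.2 = 5
x=13: ŷ = -2.7 + 2.9·13 = 35; e = 32 − 35 = -3
x=15: ŷ = -2.7 + 2.9·15 = 40.8; e = 37.8 − 40.8 = -3
x=17: ŷ = -2.7 + 2.9·17 = 46.6; e = 40.6 − 46.6 = -6
x=19: ŷ = -2.7 + 2.9·19 = 52.4; e = 55.4 − 52.4 = 3
x=21: ŷ = -2.7 + 2.9·21 = 58.2; e = 61.2 − 58.2 = 3
Largest |e| is 6 at x = 17, residual -6.

x = 17, e = -6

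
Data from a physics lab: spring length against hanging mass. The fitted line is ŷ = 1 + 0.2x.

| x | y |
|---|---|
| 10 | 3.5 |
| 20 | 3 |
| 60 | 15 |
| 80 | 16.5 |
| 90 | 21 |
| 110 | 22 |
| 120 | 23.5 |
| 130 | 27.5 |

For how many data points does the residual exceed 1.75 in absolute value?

3

x=10: ŷ = 1 + 0.2·10 = 3; e = 3.5 − 3 = 0.5
x=20: ŷ = 1 + 0.2·20 = 5; e = 3 − 5 = -2
x=60: ŷ = 1 + 0.2·60 = 13; e = 15 − 13 = 2
x=80: ŷ = 1 + 0.2·80 = 17; e = 16.5 − 17 = -0.5
x=90: ŷ = 1 + 0.2·90 = 19; e = 21 − 19 = 2
x=110: ŷ = 1 + 0.2·110 = 23; e = 22 − 23 = -1
x=120: ŷ = 1 + 0.2·120 = 25; e = 23.5 − 25 = -1.5
x=130: ŷ = 1 + 0.2·130 = 27; e = 27.5 − 27 = 0.5
|e| > 1.75: x=20 (|e|=2), x=60 (|e|=2), x=90 (|e|=2) → 3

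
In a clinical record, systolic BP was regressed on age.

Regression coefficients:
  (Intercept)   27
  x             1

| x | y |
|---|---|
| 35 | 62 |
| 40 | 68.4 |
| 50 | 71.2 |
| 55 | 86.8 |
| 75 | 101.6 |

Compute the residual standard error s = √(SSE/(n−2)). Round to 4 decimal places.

x=35: ŷ = 27 + 35 = 62; r = 62 − 62 = 0
x=40: ŷ = 27 + 40 = 67; r = 68.4 − 67 = 1.4
x=50: ŷ = 27 + 50 = 77; r = 71.2 − 77 = -5.8
x=55: ŷ = 27 + 55 = 82; r = 86.8 − 82 = 4.8
x=75: ŷ = 27 + 75 = 102; r = 101.6 − 102 = -0.4
SSE = 0 + 1.96 + 33.64 + 23.04 + 0.16 = 58.8
s = √(58.8/3) = √19.6 ≈ 4.4272

s = 4.4272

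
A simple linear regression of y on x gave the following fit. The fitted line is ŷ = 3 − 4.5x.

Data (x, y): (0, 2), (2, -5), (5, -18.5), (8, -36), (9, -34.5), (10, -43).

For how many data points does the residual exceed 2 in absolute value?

2

x=0: ŷ = 3 − 4.5·0 = 3; e = 2 − 3 = -1
x=2: ŷ = 3 − 4.5·2 = -6; e = -5 − (-6) = 1
x=5: ŷ = 3 − 4.5·5 = -19.5; e = -18.5 − (-19.5) = 1
x=8: ŷ = 3 − 4.5·8 = -33; e = -36 − (-33) = -3
x=9: ŷ = 3 − 4.5·9 = -37.5; e = -34.5 − (-37.5) = 3
x=10: ŷ = 3 − 4.5·10 = -42; e = -43 − (-42) = -1
|e| > 2: x=8 (|e|=3), x=9 (|e|=3) → 2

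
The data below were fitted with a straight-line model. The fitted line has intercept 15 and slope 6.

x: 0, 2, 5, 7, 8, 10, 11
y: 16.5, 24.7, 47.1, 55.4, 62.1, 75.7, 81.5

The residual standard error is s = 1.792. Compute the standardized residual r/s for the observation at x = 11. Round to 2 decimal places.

ŷ = 15 + 6·11 = 81
r = 81.5 − 81 = 0.5
r/s = 0.5 / 1.792 = 0.28

0.28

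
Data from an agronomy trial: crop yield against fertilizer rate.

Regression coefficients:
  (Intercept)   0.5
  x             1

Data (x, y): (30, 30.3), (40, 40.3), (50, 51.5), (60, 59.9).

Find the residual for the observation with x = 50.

ŷ = 0.5 + 50 = 50.5
r = 51.5 − 50.5 = 1

r = 1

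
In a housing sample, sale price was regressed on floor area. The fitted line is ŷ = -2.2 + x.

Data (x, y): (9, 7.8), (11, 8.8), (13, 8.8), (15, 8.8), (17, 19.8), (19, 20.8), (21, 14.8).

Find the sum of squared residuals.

x=9: ŷ = -2.2 + 9 = 6.8; r = 7.8 − 6.8 = 1
x=11: ŷ = -2.2 + 11 = 8.8; r = 8.8 − 8.8 = 0
x=13: ŷ = -2.2 + 13 = 10.8; r = 8.8 − 10.8 = -2
x=15: ŷ = -2.2 + 15 = 12.8; r = 8.8 − 12.8 = -4
x=17: ŷ = -2.2 + 17 = 14.8; r = 19.8 − 14.8 = 5
x=19: ŷ = -2.2 + 19 = 16.8; r = 20.8 − 16.8 = 4
x=21: ŷ = -2.2 + 21 = 18.8; r = 14.8 − 18.8 = -4
SSE = 1 + 0 + 4 + 16 + 25 + 16 + 16 = 78

SSE = 78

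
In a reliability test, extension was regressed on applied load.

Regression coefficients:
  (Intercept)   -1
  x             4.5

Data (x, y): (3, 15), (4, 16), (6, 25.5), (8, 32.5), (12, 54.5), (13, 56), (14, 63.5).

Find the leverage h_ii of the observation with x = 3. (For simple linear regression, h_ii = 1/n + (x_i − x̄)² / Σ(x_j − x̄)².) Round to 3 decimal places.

x̄ = (3 + 4 + 6 + 8 + 12 + 13 + 14)/7 = 8.57143
Σ(x − x̄)² = 31.0408 + 20.898 + 6.61224 + 0.326531 + 11.7551 + 19.6122 + 29.4694 = 119.714
h = 1/7 + (-5.57143)²/119.714 = 0.142857 + 0.259291 = 0.402

h = 0.402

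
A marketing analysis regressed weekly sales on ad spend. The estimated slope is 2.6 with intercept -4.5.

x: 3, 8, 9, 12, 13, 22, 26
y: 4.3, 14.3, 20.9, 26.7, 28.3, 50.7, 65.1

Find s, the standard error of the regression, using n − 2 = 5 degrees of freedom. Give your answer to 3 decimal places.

s = 1.897

x=3: ŷ = -4.5 + 2.6·3 = 3.3; r = 4.3 − 3.3 = 1
x=8: ŷ = -4.5 + 2.6·8 = 16.3; r = 14.3 − 16.3 = -2
x=9: ŷ = -4.5 + 2.6·9 = 18.9; r = 20.9 − 18.9 = 2
x=12: ŷ = -4.5 + 2.6·12 = 26.7; r = 26.7 − 26.7 = 0
x=13: ŷ = -4.5 + 2.6·13 = 29.3; r = 28.3 − 29.3 = -1
x=22: ŷ = -4.5 + 2.6·22 = 52.7; r = 50.7 − 52.7 = -2
x=26: ŷ = -4.5 + 2.6·26 = 63.1; r = 65.1 − 63.1 = 2
SSE = 1 + 4 + 4 + 0 + 1 + 4 + 4 = 18
s = √(18/5) = √3.6 ≈ 1.897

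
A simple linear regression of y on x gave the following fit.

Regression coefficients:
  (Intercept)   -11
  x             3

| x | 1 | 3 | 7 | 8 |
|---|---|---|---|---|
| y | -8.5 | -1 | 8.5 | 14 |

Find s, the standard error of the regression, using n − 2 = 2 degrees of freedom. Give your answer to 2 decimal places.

x=1: ŷ = -11 + 3·1 = -8; e = -8.5 − (-8) = -0.5
x=3: ŷ = -11 + 3·3 = -2; e = -1 − (-2) = 1
x=7: ŷ = -11 + 3·7 = 10; e = 8.5 − 10 = -1.5
x=8: ŷ = -11 + 3·8 = 13; e = 14 − 13 = 1
SSE = 0.25 + 1 + 2.25 + 1 = 4.5
s = √(4.5/2) = √2.25 ≈ 1.50

s = 1.50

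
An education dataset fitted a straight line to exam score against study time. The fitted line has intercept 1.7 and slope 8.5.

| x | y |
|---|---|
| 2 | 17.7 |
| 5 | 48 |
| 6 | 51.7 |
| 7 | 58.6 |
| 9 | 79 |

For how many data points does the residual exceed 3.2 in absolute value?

1

x=2: ŷ = 1.7 + 8.5·2 = 18.7; r = 17.7 − 18.7 = -1
x=5: ŷ = 1.7 + 8.5·5 = 44.2; r = 48 − 44.2 = 3.8
x=6: ŷ = 1.7 + 8.5·6 = 52.7; r = 51.7 − 52.7 = -1
x=7: ŷ = 1.7 + 8.5·7 = 61.2; r = 58.6 − 61.2 = -2.6
x=9: ŷ = 1.7 + 8.5·9 = 78.2; r = 79 − 78.2 = 0.8
|r| > 3.2: x=5 (|r|=3.8) → 1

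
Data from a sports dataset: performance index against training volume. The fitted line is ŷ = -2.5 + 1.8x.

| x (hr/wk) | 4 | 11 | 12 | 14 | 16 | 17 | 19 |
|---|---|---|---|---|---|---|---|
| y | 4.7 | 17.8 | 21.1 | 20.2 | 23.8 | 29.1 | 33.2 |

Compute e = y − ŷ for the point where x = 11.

e = 0.5

ŷ = -2.5 + 1.8·11 = 17.3
e = 17.8 − 17.3 = 0.5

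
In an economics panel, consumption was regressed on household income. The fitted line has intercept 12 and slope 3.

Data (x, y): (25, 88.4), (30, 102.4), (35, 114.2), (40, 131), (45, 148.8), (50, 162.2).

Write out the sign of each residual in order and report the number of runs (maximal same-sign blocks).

3 runs

x=25: ŷ = 12 + 3·25 = 87; r = 88.4 − 87 = 1.4
x=30: ŷ = 12 + 3·30 = 102; r = 102.4 − 102 = 0.4
x=35: ŷ = 12 + 3·35 = 117; r = 114.2 − 117 = -2.8
x=40: ŷ = 12 + 3·40 = 132; r = 131 − 132 = -1
x=45: ŷ = 12 + 3·45 = 147; r = 148.8 − 147 = 1.8
x=50: ŷ = 12 + 3·50 = 162; r = 162.2 − 162 = 0.2
Signs: + + − − + +
Runs: +×2, −×2, +×2 → 3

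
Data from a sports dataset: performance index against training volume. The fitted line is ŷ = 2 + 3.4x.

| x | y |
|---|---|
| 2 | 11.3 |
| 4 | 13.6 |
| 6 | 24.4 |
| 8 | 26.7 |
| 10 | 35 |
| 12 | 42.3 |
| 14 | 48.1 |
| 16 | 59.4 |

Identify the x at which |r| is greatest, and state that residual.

x = 16, r = 3

x=2: ŷ = 2 + 3.4·2 = 8.8; r = 11.3 − 8.8 = 2.5
x=4: ŷ = 2 + 3.4·4 = 15.6; r = 13.6 − 15.6 = -2
x=6: ŷ = 2 + 3.4·6 = 22.4; r = 24.4 − 22.4 = 2
x=8: ŷ = 2 + 3.4·8 = 29.2; r = 26.7 − 29.2 = -2.5
x=10: ŷ = 2 + 3.4·10 = 36; r = 35 − 36 = -1
x=12: ŷ = 2 + 3.4·12 = 42.8; r = 42.3 − 42.8 = -0.5
x=14: ŷ = 2 + 3.4·14 = 49.6; r = 48.1 − 49.6 = -1.5
x=16: ŷ = 2 + 3.4·16 = 56.4; r = 59.4 − 56.4 = 3
Largest |r| is 3 at x = 16, residual 3.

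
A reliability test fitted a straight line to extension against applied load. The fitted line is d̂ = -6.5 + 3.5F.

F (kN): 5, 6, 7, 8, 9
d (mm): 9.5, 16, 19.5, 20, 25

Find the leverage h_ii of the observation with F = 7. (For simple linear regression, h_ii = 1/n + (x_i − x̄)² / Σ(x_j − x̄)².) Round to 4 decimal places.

F̄ = (5 + 6 + 7 + 8 + 9)/5 = 7
Σ(F − F̄)² = 4 + 1 + 0 + 1 + 4 = 10
h = 1/5 + (0)²/10 = 0.2 + 0 = 0.2000

h = 0.2000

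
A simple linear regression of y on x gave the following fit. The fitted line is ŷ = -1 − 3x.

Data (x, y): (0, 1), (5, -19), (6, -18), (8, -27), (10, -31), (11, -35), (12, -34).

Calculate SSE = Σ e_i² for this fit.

SSE = 28

x=0: ŷ = -1 − 3·0 = -1; e = 1 − (-1) = 2
x=5: ŷ = -1 − 3·5 = -16; e = -19 − (-16) = -3
x=6: ŷ = -1 − 3·6 = -19; e = -18 − (-19) = 1
x=8: ŷ = -1 − 3·8 = -25; e = -27 − (-25) = -2
x=10: ŷ = -1 − 3·10 = -31; e = -31 − (-31) = 0
x=11: ŷ = -1 − 3·11 = -34; e = -35 − (-34) = -1
x=12: ŷ = -1 − 3·12 = -37; e = -34 − (-37) = 3
SSE = 4 + 9 + 1 + 4 + 0 + 1 + 9 = 28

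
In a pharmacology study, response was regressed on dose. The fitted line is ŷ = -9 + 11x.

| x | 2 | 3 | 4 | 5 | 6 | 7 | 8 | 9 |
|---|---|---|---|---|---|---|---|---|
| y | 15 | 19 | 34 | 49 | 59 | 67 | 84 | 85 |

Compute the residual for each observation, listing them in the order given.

2, -5, -1, 3, 2, -1, 5, -5

x=2: ŷ = -9 + 11·2 = 13; e = 15 − 13 = 2
x=3: ŷ = -9 + 11·3 = 24; e = 19 − 24 = -5
x=4: ŷ = -9 + 11·4 = 35; e = 34 − 35 = -1
x=5: ŷ = -9 + 11·5 = 46; e = 49 − 46 = 3
x=6: ŷ = -9 + 11·6 = 57; e = 59 − 57 = 2
x=7: ŷ = -9 + 11·7 = 68; e = 67 − 68 = -1
x=8: ŷ = -9 + 11·8 = 79; e = 84 − 79 = 5
x=9: ŷ = -9 + 11·9 = 90; e = 85 − 90 = -5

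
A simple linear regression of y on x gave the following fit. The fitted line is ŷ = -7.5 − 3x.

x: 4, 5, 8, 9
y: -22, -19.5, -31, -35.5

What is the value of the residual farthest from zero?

r = 3

x=4: ŷ = -7.5 − 3·4 = -19.5; r = -22 − (-19.5) = -2.5
x=5: ŷ = -7.5 − 3·5 = -22.5; r = -19.5 − (-22.5) = 3
x=8: ŷ = -7.5 − 3·8 = -31.5; r = -31 − (-31.5) = 0.5
x=9: ŷ = -7.5 − 3·9 = -34.5; r = -35.5 − (-34.5) = -1
Largest |r| is 3 at x = 5, residual 3.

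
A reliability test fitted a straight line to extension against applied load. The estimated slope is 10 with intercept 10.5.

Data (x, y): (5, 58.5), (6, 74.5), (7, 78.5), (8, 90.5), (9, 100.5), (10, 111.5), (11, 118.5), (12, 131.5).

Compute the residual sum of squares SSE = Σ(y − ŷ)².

x=5: ŷ = 10.5 + 10·5 = 60.5; r = 58.5 − 60.5 = -2
x=6: ŷ = 10.5 + 10·6 = 70.5; r = 74.5 − 70.5 = 4
x=7: ŷ = 10.5 + 10·7 = 80.5; r = 78.5 − 80.5 = -2
x=8: ŷ = 10.5 + 10·8 = 90.5; r = 90.5 − 90.5 = 0
x=9: ŷ = 10.5 + 10·9 = 100.5; r = 100.5 − 100.5 = 0
x=10: ŷ = 10.5 + 10·10 = 110.5; r = 111.5 − 110.5 = 1
x=11: ŷ = 10.5 + 10·11 = 120.5; r = 118.5 − 120.5 = -2
x=12: ŷ = 10.5 + 10·12 = 130.5; r = 131.5 − 130.5 = 1
SSE = 4 + 16 + 4 + 0 + 0 + 1 + 4 + 1 = 30

SSE = 30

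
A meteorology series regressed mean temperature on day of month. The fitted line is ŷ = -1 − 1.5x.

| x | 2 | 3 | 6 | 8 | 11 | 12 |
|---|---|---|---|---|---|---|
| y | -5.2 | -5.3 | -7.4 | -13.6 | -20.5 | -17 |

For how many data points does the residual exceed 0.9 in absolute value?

4

x=2: ŷ = -1 − 1.5·2 = -4; r = -5.2 − (-4) = -1.2
x=3: ŷ = -1 − 1.5·3 = -5.5; r = -5.3 − (-5.5) = 0.2
x=6: ŷ = -1 − 1.5·6 = -10; r = -7.4 − (-10) = 2.6
x=8: ŷ = -1 − 1.5·8 = -13; r = -13.6 − (-13) = -0.6
x=11: ŷ = -1 − 1.5·11 = -17.5; r = -20.5 − (-17.5) = -3
x=12: ŷ = -1 − 1.5·12 = -19; r = -17 − (-19) = 2
|r| > 0.9: x=2 (|r|=1.2), x=6 (|r|=2.6), x=11 (|r|=3), x=12 (|r|=2) → 4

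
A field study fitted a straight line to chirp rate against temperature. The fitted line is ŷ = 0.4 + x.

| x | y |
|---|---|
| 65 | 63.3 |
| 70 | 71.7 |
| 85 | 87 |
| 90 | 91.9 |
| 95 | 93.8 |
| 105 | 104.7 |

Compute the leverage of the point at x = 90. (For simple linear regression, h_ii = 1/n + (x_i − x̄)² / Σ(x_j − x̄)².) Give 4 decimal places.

h = 0.1884

x̄ = (65 + 70 + 85 + 90 + 95 + 105)/6 = 85
Σ(x − x̄)² = 400 + 225 + 0 + 25 + 100 + 400 = 1150
h = 1/6 + (5)²/1150 = 0.166667 + 0.0217391 = 0.1884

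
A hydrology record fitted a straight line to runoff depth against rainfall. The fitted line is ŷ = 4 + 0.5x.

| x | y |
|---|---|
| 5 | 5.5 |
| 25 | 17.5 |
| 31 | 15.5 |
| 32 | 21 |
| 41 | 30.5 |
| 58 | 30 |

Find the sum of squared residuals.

x=5: ŷ = 4 + 0.5·5 = 6.5; e = 5.5 − 6.5 = -1
x=25: ŷ = 4 + 0.5·25 = 16.5; e = 17.5 − 16.5 = 1
x=31: ŷ = 4 + 0.5·31 = 19.5; e = 15.5 − 19.5 = -4
x=32: ŷ = 4 + 0.5·32 = 20; e = 21 − 20 = 1
x=41: ŷ = 4 + 0.5·41 = 24.5; e = 30.5 − 24.5 = 6
x=58: ŷ = 4 + 0.5·58 = 33; e = 30 − 33 = -3
SSE = 1 + 1 + 16 + 1 + 36 + 9 = 64

SSE = 64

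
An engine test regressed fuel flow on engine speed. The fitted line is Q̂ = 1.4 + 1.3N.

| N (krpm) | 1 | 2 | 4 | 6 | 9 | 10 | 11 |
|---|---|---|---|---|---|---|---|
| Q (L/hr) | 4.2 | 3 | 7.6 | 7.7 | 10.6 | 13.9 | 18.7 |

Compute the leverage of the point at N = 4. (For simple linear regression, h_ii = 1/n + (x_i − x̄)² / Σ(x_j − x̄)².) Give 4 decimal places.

N̄ = (1 + 2 + 4 + 6 + 9 + 10 + 11)/7 = 6.14286
Σ(N − N̄)² = 26.449 + 17.1633 + 4.59184 + 0.0204082 + 8.16327 + 14.8776 + 23.5918 = 94.8571
h = 1/7 + (-2.14286)²/94.8571 = 0.142857 + 0.0484079 = 0.1913

h = 0.1913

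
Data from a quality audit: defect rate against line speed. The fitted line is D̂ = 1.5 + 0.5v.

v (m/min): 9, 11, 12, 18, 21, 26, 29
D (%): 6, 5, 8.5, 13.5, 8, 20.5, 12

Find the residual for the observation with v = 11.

e = -2

D̂ = 1.5 + 0.5·11 = 7
e = 5 − 7 = -2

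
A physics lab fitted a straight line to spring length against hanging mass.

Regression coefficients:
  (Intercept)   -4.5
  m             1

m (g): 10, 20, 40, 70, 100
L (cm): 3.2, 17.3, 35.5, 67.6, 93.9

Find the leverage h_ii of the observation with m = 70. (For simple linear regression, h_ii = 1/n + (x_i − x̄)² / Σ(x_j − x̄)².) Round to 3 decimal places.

h = 0.288

m̄ = (10 + 20 + 40 + 70 + 100)/5 = 48
Σ(m − m̄)² = 1444 + 784 + 64 + 484 + 2704 = 5480
h = 1/5 + (22)²/5480 = 0.2 + 0.0883212 = 0.288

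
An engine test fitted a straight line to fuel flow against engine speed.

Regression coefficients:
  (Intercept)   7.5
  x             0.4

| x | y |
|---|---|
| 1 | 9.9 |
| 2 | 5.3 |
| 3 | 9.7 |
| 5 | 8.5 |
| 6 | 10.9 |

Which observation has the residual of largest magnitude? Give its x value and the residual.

x=1: ŷ = 7.5 + 0.4·1 = 7.9; r = 9.9 − 7.9 = 2
x=2: ŷ = 7.5 + 0.4·2 = 8.3; r = 5.3 − 8.3 = -3
x=3: ŷ = 7.5 + 0.4·3 = 8.7; r = 9.7 − 8.7 = 1
x=5: ŷ = 7.5 + 0.4·5 = 9.5; r = 8.5 − 9.5 = -1
x=6: ŷ = 7.5 + 0.4·6 = 9.9; r = 10.9 − 9.9 = 1
Largest |r| is 3 at x = 2, residual -3.

x = 2, r = -3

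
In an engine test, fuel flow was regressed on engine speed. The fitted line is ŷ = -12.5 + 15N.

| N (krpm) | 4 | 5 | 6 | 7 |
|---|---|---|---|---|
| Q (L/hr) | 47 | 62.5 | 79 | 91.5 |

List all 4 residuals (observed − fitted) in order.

N=4: ŷ = -12.5 + 15·4 = 47.5; r = 47 − 47.5 = -0.5
N=5: ŷ = -12.5 + 15·5 = 62.5; r = 62.5 − 62.5 = 0
N=6: ŷ = -12.5 + 15·6 = 77.5; r = 79 − 77.5 = 1.5
N=7: ŷ = -12.5 + 15·7 = 92.5; r = 91.5 − 92.5 = -1

-0.5, 0, 1.5, -1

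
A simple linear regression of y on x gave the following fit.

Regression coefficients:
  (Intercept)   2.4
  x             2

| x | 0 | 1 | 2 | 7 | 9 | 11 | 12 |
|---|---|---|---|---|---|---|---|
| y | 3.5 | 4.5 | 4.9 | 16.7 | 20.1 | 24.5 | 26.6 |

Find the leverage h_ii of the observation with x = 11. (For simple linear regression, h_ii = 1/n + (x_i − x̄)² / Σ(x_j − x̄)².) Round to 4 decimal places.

x̄ = (0 + 1 + 2 + 7 + 9 + 11 + 12)/7 = 6
Σ(x − x̄)² = 36 + 25 + 16 + 1 + 9 + 25 + 36 = 148
h = 1/7 + (5)²/148 = 0.142857 + 0.168919 = 0.3118

h = 0.3118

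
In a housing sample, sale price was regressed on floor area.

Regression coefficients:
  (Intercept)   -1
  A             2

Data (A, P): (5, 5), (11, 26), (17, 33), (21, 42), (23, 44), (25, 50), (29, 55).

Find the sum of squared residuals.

SSE = 48

A=5: ŷ = -1 + 2·5 = 9; r = 5 − 9 = -4
A=11: ŷ = -1 + 2·11 = 21; r = 26 − 21 = 5
A=17: ŷ = -1 + 2·17 = 33; r = 33 − 33 = 0
A=21: ŷ = -1 + 2·21 = 41; r = 42 − 41 = 1
A=23: ŷ = -1 + 2·23 = 45; r = 44 − 45 = -1
A=25: ŷ = -1 + 2·25 = 49; r = 50 − 49 = 1
A=29: ŷ = -1 + 2·29 = 57; r = 55 − 57 = -2
SSE = 16 + 25 + 0 + 1 + 1 + 1 + 4 = 48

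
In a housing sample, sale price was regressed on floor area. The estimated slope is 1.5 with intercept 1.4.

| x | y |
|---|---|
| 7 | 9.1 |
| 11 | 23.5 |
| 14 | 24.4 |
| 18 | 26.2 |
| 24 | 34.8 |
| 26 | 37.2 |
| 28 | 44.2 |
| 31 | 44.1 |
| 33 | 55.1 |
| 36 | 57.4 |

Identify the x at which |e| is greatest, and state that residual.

x=7: ŷ = 1.4 + 1.5·7 = 11.9; e = 9.1 − 11.9 = -2.8
x=11: ŷ = 1.4 + 1.5·11 = 17.9; e = 23.5 − 17.9 = 5.6
x=14: ŷ = 1.4 + 1.5·14 = 22.4; e = 24.4 − 22.4 = 2
x=18: ŷ = 1.4 + 1.5·18 = 28.4; e = 26.2 − 28.4 = -2.2
x=24: ŷ = 1.4 + 1.5·24 = 37.4; e = 34.8 − 37.4 = -2.6
x=26: ŷ = 1.4 + 1.5·26 = 40.4; e = 37.2 − 40.4 = -3.2
x=28: ŷ = 1.4 + 1.5·28 = 43.4; e = 44.2 − 43.4 = 0.8
x=31: ŷ = 1.4 + 1.5·31 = 47.9; e = 44.1 − 47.9 = -3.8
x=33: ŷ = 1.4 + 1.5·33 = 50.9; e = 55.1 − 50.9 = 4.2
x=36: ŷ = 1.4 + 1.5·36 = 55.4; e = 57.4 − 55.4 = 2
Largest |e| is 5.6 at x = 11, residual 5.6.

x = 11, e = 5.6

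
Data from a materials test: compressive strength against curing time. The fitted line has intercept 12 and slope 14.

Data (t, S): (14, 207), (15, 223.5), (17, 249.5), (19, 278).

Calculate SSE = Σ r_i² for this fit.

SSE = 3.5

t=14: Ŝ = 12 + 14·14 = 208; r = 207 − 208 = -1
t=15: Ŝ = 12 + 14·15 = 222; r = 223.5 − 222 = 1.5
t=17: Ŝ = 12 + 14·17 = 250; r = 249.5 − 250 = -0.5
t=19: Ŝ = 12 + 14·19 = 278; r = 278 − 278 = 0
SSE = 1 + 2.25 + 0.25 + 0 = 3.5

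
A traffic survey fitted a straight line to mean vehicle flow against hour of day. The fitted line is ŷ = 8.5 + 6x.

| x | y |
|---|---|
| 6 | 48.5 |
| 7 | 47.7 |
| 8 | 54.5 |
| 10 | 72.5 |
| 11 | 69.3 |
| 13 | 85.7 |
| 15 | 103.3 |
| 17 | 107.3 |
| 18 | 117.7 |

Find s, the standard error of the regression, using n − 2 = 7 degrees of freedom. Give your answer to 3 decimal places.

x=6: ŷ = 8.5 + 6·6 = 44.5; r = 48.5 − 44.5 = 4
x=7: ŷ = 8.5 + 6·7 = 50.5; r = 47.7 − 50.5 = -2.8
x=8: ŷ = 8.5 + 6·8 = 56.5; r = 54.5 − 56.5 = -2
x=10: ŷ = 8.5 + 6·10 = 68.5; r = 72.5 − 68.5 = 4
x=11: ŷ = 8.5 + 6·11 = 74.5; r = 69.3 − 74.5 = -5.2
x=13: ŷ = 8.5 + 6·13 = 86.5; r = 85.7 − 86.5 = -0.8
x=15: ŷ = 8.5 + 6·15 = 98.5; r = 103.3 − 98.5 = 4.8
x=17: ŷ = 8.5 + 6·17 = 110.5; r = 107.3 − 110.5 = -3.2
x=18: ŷ = 8.5 + 6·18 = 116.5; r = 117.7 − 116.5 = 1.2
SSE = 16 + 7.84 + 4 + 16 + 27.04 + 0.64 + 23.04 + 10.24 + 1.44 = 106.24
s = √(106.24/7) = √15.1771 ≈ 3.896

s = 3.896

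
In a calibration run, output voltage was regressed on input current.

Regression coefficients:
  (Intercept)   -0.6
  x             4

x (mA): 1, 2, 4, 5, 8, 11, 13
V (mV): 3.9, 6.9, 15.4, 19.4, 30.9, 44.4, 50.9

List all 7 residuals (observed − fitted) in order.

0.5, -0.5, 0, 0, -0.5, 1, -0.5

x=1: ŷ = -0.6 + 4·1 = 3.4; e = 3.9 − 3.4 = 0.5
x=2: ŷ = -0.6 + 4·2 = 7.4; e = 6.9 − 7.4 = -0.5
x=4: ŷ = -0.6 + 4·4 = 15.4; e = 15.4 − 15.4 = 0
x=5: ŷ = -0.6 + 4·5 = 19.4; e = 19.4 − 19.4 = 0
x=8: ŷ = -0.6 + 4·8 = 31.4; e = 30.9 − 31.4 = -0.5
x=11: ŷ = -0.6 + 4·11 = 43.4; e = 44.4 − 43.4 = 1
x=13: ŷ = -0.6 + 4·13 = 51.4; e = 50.9 − 51.4 = -0.5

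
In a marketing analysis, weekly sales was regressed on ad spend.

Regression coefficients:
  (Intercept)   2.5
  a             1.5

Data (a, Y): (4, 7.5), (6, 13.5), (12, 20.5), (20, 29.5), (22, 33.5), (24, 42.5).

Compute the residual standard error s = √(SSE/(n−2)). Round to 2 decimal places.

s = 2.92

a=4: Ŷ = 2.5 + 1.5·4 = 8.5; e = 7.5 − 8.5 = -1
a=6: Ŷ = 2.5 + 1.5·6 = 11.5; e = 13.5 − 11.5 = 2
a=12: Ŷ = 2.5 + 1.5·12 = 20.5; e = 20.5 − 20.5 = 0
a=20: Ŷ = 2.5 + 1.5·20 = 32.5; e = 29.5 − 32.5 = -3
a=22: Ŷ = 2.5 + 1.5·22 = 35.5; e = 33.5 − 35.5 = -2
a=24: Ŷ = 2.5 + 1.5·24 = 38.5; e = 42.5 − 38.5 = 4
SSE = 1 + 4 + 0 + 9 + 4 + 16 = 34
s = √(34/4) = √8.5 ≈ 2.92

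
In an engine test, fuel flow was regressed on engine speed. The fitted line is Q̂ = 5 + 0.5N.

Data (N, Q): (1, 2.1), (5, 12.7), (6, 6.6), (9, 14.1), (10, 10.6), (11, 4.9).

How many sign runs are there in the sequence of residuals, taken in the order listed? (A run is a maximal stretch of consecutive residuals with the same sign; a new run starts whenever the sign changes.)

N=1: Q̂ = 5 + 0.5·1 = 5.5; e = 2.1 − 5.5 = -3.4
N=5: Q̂ = 5 + 0.5·5 = 7.5; e = 12.7 − 7.5 = 5.2
N=6: Q̂ = 5 + 0.5·6 = 8; e = 6.6 − 8 = -1.4
N=9: Q̂ = 5 + 0.5·9 = 9.5; e = 14.1 − 9.5 = 4.6
N=10: Q̂ = 5 + 0.5·10 = 10; e = 10.6 − 10 = 0.6
N=11: Q̂ = 5 + 0.5·11 = 10.5; e = 4.9 − 10.5 = -5.6
Signs: − + − + + −
Runs: −×1, +×1, −×1, +×2, −×1 → 5

5 runs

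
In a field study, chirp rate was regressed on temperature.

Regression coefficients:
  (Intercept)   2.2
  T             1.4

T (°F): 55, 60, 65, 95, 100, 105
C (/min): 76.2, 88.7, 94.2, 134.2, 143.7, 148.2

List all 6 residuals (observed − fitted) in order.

T=55: Ĉ = 2.2 + 1.4·55 = 79.2; e = 76.2 − 79.2 = -3
T=60: Ĉ = 2.2 + 1.4·60 = 86.2; e = 88.7 − 86.2 = 2.5
T=65: Ĉ = 2.2 + 1.4·65 = 93.2; e = 94.2 − 93.2 = 1
T=95: Ĉ = 2.2 + 1.4·95 = 135.2; e = 134.2 − 135.2 = -1
T=100: Ĉ = 2.2 + 1.4·100 = 142.2; e = 143.7 − 142.2 = 1.5
T=105: Ĉ = 2.2 + 1.4·105 = 149.2; e = 148.2 − 149.2 = -1

-3, 2.5, 1, -1, 1.5, -1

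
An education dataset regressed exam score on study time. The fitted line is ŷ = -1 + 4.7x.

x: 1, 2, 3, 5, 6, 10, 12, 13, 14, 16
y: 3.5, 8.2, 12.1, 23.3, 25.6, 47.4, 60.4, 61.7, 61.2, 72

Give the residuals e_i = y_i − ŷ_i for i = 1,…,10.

-0.2, -0.2, -1, 0.8, -1.6, 1.4, 5, 1.6, -3.6, -2.2

x=1: ŷ = -1 + 4.7·1 = 3.7; e = 3.5 − 3.7 = -0.2
x=2: ŷ = -1 + 4.7·2 = 8.4; e = 8.2 − 8.4 = -0.2
x=3: ŷ = -1 + 4.7·3 = 13.1; e = 12.1 − 13.1 = -1
x=5: ŷ = -1 + 4.7·5 = 22.5; e = 23.3 − 22.5 = 0.8
x=6: ŷ = -1 + 4.7·6 = 27.2; e = 25.6 − 27.2 = -1.6
x=10: ŷ = -1 + 4.7·10 = 46; e = 47.4 − 46 = 1.4
x=12: ŷ = -1 + 4.7·12 = 55.4; e = 60.4 − 55.4 = 5
x=13: ŷ = -1 + 4.7·13 = 60.1; e = 61.7 − 60.1 = 1.6
x=14: ŷ = -1 + 4.7·14 = 64.8; e = 61.2 − 64.8 = -3.6
x=16: ŷ = -1 + 4.7·16 = 74.2; e = 72 − 74.2 = -2.2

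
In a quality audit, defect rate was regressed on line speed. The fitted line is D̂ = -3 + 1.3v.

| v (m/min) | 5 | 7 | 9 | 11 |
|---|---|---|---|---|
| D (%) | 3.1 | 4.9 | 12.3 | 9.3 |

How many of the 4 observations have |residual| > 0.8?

3

v=5: D̂ = -3 + 1.3·5 = 3.5; r = 3.1 − 3.5 = -0.4
v=7: D̂ = -3 + 1.3·7 = 6.1; r = 4.9 − 6.1 = -1.2
v=9: D̂ = -3 + 1.3·9 = 8.7; r = 12.3 − 8.7 = 3.6
v=11: D̂ = -3 + 1.3·11 = 11.3; r = 9.3 − 11.3 = -2
|r| > 0.8: v=7 (|r|=1.2), v=9 (|r|=3.6), v=11 (|r|=2) → 3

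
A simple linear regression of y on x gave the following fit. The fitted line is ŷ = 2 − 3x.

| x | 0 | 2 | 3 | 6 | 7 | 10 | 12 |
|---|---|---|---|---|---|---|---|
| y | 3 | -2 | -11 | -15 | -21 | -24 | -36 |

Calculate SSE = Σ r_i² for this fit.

SSE = 46

x=0: ŷ = 2 − 3·0 = 2; r = 3 − 2 = 1
x=2: ŷ = 2 − 3·2 = -4; r = -2 − (-4) = 2
x=3: ŷ = 2 − 3·3 = -7; r = -11 − (-7) = -4
x=6: ŷ = 2 − 3·6 = -16; r = -15 − (-16) = 1
x=7: ŷ = 2 − 3·7 = -19; r = -21 − (-19) = -2
x=10: ŷ = 2 − 3·10 = -28; r = -24 − (-28) = 4
x=12: ŷ = 2 − 3·12 = -34; r = -36 − (-34) = -2
SSE = 1 + 4 + 16 + 1 + 4 + 16 + 4 = 46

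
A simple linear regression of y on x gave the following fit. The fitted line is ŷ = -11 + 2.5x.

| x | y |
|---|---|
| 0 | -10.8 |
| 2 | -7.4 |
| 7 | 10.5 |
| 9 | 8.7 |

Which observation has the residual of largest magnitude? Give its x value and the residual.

x=0: ŷ = -11 + 2.5·0 = -11; e = -10.8 − (-11) = 0.2
x=2: ŷ = -11 + 2.5·2 = -6; e = -7.4 − (-6) = -1.4
x=7: ŷ = -11 + 2.5·7 = 6.5; e = 10.5 − 6.5 = 4
x=9: ŷ = -11 + 2.5·9 = 11.5; e = 8.7 − 11.5 = -2.8
Largest |e| is 4 at x = 7, residual 4.

x = 7, e = 4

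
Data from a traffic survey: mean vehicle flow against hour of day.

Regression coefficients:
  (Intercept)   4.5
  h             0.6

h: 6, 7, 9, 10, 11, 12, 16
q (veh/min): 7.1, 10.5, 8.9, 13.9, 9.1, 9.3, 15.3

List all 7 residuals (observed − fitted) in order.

h=6: q̂ = 4.5 + 0.6·6 = 8.1; r = 7.1 − 8.1 = -1
h=7: q̂ = 4.5 + 0.6·7 = 8.7; r = 10.5 − 8.7 = 1.8
h=9: q̂ = 4.5 + 0.6·9 = 9.9; r = 8.9 − 9.9 = -1
h=10: q̂ = 4.5 + 0.6·10 = 10.5; r = 13.9 − 10.5 = 3.4
h=11: q̂ = 4.5 + 0.6·11 = 11.1; r = 9.1 − 11.1 = -2
h=12: q̂ = 4.5 + 0.6·12 = 11.7; r = 9.3 − 11.7 = -2.4
h=16: q̂ = 4.5 + 0.6·16 = 14.1; r = 15.3 − 14.1 = 1.2

-1, 1.8, -1, 3.4, -2, -2.4, 1.2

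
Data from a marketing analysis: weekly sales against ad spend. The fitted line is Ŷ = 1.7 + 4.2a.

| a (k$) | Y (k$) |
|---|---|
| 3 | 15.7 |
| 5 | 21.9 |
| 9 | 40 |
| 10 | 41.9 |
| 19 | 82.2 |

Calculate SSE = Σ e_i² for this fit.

a=3: Ŷ = 1.7 + 4.2·3 = 14.3; e = 15.7 − 14.3 = 1.4
a=5: Ŷ = 1.7 + 4.2·5 = 22.7; e = 21.9 − 22.7 = -0.8
a=9: Ŷ = 1.7 + 4.2·9 = 39.5; e = 40 − 39.5 = 0.5
a=10: Ŷ = 1.7 + 4.2·10 = 43.7; e = 41.9 − 43.7 = -1.8
a=19: Ŷ = 1.7 + 4.2·19 = 81.5; e = 82.2 − 81.5 = 0.7
SSE = 1.96 + 0.64 + 0.25 + 3.24 + 0.49 = 6.58

SSE = 6.58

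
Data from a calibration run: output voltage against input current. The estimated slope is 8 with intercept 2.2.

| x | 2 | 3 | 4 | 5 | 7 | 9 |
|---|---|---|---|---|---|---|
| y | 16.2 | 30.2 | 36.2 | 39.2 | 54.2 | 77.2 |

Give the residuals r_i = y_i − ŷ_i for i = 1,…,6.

-2, 4, 2, -3, -4, 3

x=2: ŷ = 2.2 + 8·2 = 18.2; r = 16.2 − 18.2 = -2
x=3: ŷ = 2.2 + 8·3 = 26.2; r = 30.2 − 26.2 = 4
x=4: ŷ = 2.2 + 8·4 = 34.2; r = 36.2 − 34.2 = 2
x=5: ŷ = 2.2 + 8·5 = 42.2; r = 39.2 − 42.2 = -3
x=7: ŷ = 2.2 + 8·7 = 58.2; r = 54.2 − 58.2 = -4
x=9: ŷ = 2.2 + 8·9 = 74.2; r = 77.2 − 74.2 = 3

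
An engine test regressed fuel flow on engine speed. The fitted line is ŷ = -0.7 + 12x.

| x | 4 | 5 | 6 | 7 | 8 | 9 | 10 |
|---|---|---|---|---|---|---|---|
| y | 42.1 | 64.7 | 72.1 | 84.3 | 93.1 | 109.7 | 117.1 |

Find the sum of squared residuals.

SSE = 73.28

x=4: ŷ = -0.7 + 12·4 = 47.3; e = 42.1 − 47.3 = -5.2
x=5: ŷ = -0.7 + 12·5 = 59.3; e = 64.7 − 59.3 = 5.4
x=6: ŷ = -0.7 + 12·6 = 71.3; e = 72.1 − 71.3 = 0.8
x=7: ŷ = -0.7 + 12·7 = 83.3; e = 84.3 − 83.3 = 1
x=8: ŷ = -0.7 + 12·8 = 95.3; e = 93.1 − 95.3 = -2.2
x=9: ŷ = -0.7 + 12·9 = 107.3; e = 109.7 − 107.3 = 2.4
x=10: ŷ = -0.7 + 12·10 = 119.3; e = 117.1 − 119.3 = -2.2
SSE = 27.04 + 29.16 + 0.64 + 1 + 4.84 + 5.76 + 4.84 = 73.28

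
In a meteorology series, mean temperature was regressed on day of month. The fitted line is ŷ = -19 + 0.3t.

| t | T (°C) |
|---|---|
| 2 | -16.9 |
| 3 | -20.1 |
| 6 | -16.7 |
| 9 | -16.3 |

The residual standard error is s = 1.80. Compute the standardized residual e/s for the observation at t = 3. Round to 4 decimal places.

-1.1111

ŷ = -19 + 0.3·3 = -18.1
e = -20.1 − (-18.1) = -2
e/s = -2 / 1.80 = -1.1111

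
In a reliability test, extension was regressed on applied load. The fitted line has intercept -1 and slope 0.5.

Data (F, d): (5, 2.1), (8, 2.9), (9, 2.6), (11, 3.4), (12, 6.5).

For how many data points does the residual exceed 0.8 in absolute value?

3

F=5: ŷ = -1 + 0.5·5 = 1.5; e = 2.1 − 1.5 = 0.6
F=8: ŷ = -1 + 0.5·8 = 3; e = 2.9 − 3 = -0.1
F=9: ŷ = -1 + 0.5·9 = 3.5; e = 2.6 − 3.5 = -0.9
F=11: ŷ = -1 + 0.5·11 = 4.5; e = 3.4 − 4.5 = -1.1
F=12: ŷ = -1 + 0.5·12 = 5; e = 6.5 − 5 = 1.5
|e| > 0.8: F=9 (|e|=0.9), F=11 (|e|=1.1), F=12 (|e|=1.5) → 3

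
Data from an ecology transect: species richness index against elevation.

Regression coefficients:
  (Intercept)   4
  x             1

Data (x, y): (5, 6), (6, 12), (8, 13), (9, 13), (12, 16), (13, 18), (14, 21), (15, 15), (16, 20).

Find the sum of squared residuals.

SSE = 40

x=5: ŷ = 4 + 5 = 9; r = 6 − 9 = -3
x=6: ŷ = 4 + 6 = 10; r = 12 − 10 = 2
x=8: ŷ = 4 + 8 = 12; r = 13 − 12 = 1
x=9: ŷ = 4 + 9 = 13; r = 13 − 13 = 0
x=12: ŷ = 4 + 12 = 16; r = 16 − 16 = 0
x=13: ŷ = 4 + 13 = 17; r = 18 − 17 = 1
x=14: ŷ = 4 + 14 = 18; r = 21 − 18 = 3
x=15: ŷ = 4 + 15 = 19; r = 15 − 19 = -4
x=16: ŷ = 4 + 16 = 20; r = 20 − 20 = 0
SSE = 9 + 4 + 1 + 0 + 0 + 1 + 9 + 16 + 0 = 40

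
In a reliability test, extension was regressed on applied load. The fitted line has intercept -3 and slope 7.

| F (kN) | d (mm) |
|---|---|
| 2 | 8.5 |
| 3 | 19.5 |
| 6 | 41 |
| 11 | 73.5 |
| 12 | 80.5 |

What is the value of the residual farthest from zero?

e = -2.5

F=2: d̂ = -3 + 7·2 = 11; e = 8.5 − 11 = -2.5
F=3: d̂ = -3 + 7·3 = 18; e = 19.5 − 18 = 1.5
F=6: d̂ = -3 + 7·6 = 39; e = 41 − 39 = 2
F=11: d̂ = -3 + 7·11 = 74; e = 73.5 − 74 = -0.5
F=12: d̂ = -3 + 7·12 = 81; e = 80.5 − 81 = -0.5
Largest |e| is 2.5 at F = 2, residual -2.5.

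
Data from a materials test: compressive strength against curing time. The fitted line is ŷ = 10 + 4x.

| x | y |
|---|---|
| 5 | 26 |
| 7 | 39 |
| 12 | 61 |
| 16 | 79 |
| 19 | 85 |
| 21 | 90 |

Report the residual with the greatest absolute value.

x=5: ŷ = 10 + 4·5 = 30; r = 26 − 30 = -4
x=7: ŷ = 10 + 4·7 = 38; r = 39 − 38 = 1
x=12: ŷ = 10 + 4·12 = 58; r = 61 − 58 = 3
x=16: ŷ = 10 + 4·16 = 74; r = 79 − 74 = 5
x=19: ŷ = 10 + 4·19 = 86; r = 85 − 86 = -1
x=21: ŷ = 10 + 4·21 = 94; r = 90 − 94 = -4
Largest |r| is 5 at x = 16, residual 5.

r = 5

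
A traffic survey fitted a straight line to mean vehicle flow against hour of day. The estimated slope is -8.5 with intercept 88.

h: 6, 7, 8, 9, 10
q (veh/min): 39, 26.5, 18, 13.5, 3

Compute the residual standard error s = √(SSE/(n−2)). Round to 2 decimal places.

h=6: ŷ = 88 − 8.5·6 = 37; r = 39 − 37 = 2
h=7: ŷ = 88 − 8.5·7 = 28.5; r = 26.5 − 28.5 = -2
h=8: ŷ = 88 − 8.5·8 = 20; r = 18 − 20 = -2
h=9: ŷ = 88 − 8.5·9 = 11.5; r = 13.5 − 11.5 = 2
h=10: ŷ = 88 − 8.5·10 = 3; r = 3 − 3 = 0
SSE = 4 + 4 + 4 + 4 + 0 = 16
s = √(16/3) = √5.33333 ≈ 2.31

s = 2.31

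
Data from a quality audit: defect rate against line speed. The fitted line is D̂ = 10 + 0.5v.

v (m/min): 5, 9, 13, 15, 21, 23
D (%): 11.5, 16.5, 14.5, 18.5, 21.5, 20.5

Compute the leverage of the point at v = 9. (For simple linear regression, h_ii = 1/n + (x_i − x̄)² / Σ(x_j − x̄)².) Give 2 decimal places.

h = 0.29

v̄ = (5 + 9 + 13 + 15 + 21 + 23)/6 = 14.3333
Σ(v − v̄)² = 87.1111 + 28.4444 + 1.77778 + 0.444444 + 44.4444 + 75.1111 = 237.333
h = 1/6 + (-5.33333)²/237.333 = 0.166667 + 0.11985 = 0.29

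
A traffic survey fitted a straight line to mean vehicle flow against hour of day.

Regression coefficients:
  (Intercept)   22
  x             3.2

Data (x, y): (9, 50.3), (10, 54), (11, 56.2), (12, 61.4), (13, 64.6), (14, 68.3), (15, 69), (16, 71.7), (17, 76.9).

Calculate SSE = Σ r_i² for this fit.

x=9: ŷ = 22 + 3.2·9 = 50.8; r = 50.3 − 50.8 = -0.5
x=10: ŷ = 22 + 3.2·10 = 54; r = 54 − 54 = 0
x=11: ŷ = 22 + 3.2·11 = 57.2; r = 56.2 − 57.2 = -1
x=12: ŷ = 22 + 3.2·12 = 60.4; r = 61.4 − 60.4 = 1
x=13: ŷ = 22 + 3.2·13 = 63.6; r = 64.6 − 63.6 = 1
x=14: ŷ = 22 + 3.2·14 = 66.8; r = 68.3 − 66.8 = 1.5
x=15: ŷ = 22 + 3.2·15 = 70; r = 69 − 70 = -1
x=16: ŷ = 22 + 3.2·16 = 73.2; r = 71.7 − 73.2 = -1.5
x=17: ŷ = 22 + 3.2·17 = 76.4; r = 76.9 − 76.4 = 0.5
SSE = 0.25 + 0 + 1 + 1 + 1 + 2.25 + 1 + 2.25 + 0.25 = 9

SSE = 9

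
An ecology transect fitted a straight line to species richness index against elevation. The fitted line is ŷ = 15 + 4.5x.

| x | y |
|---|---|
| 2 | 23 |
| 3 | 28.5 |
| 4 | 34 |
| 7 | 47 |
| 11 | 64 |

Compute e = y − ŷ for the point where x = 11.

e = -0.5

ŷ = 15 + 4.5·11 = 64.5
e = 64 − 64.5 = -0.5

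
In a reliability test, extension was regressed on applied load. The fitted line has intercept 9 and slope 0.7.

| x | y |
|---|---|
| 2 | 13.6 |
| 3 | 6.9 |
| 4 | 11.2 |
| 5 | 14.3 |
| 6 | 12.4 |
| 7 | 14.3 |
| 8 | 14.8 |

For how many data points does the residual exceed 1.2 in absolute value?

x=2: ŷ = 9 + 0.7·2 = 10.4; e = 13.6 − 10.4 = 3.2
x=3: ŷ = 9 + 0.7·3 = 11.1; e = 6.9 − 11.1 = -4.2
x=4: ŷ = 9 + 0.7·4 = 11.8; e = 11.2 − 11.8 = -0.6
x=5: ŷ = 9 + 0.7·5 = 12.5; e = 14.3 − 12.5 = 1.8
x=6: ŷ = 9 + 0.7·6 = 13.2; e = 12.4 − 13.2 = -0.8
x=7: ŷ = 9 + 0.7·7 = 13.9; e = 14.3 − 13.9 = 0.4
x=8: ŷ = 9 + 0.7·8 = 14.6; e = 14.8 − 14.6 = 0.2
|e| > 1.2: x=2 (|e|=3.2), x=3 (|e|=4.2), x=5 (|e|=1.8) → 3

3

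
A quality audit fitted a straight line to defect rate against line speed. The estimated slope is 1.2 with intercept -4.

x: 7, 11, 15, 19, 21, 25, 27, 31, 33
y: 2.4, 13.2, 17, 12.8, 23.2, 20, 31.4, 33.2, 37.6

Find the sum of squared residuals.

SSE = 118

x=7: ŷ = -4 + 1.2·7 = 4.4; e = 2.4 − 4.4 = -2
x=11: ŷ = -4 + 1.2·11 = 9.2; e = 13.2 − 9.2 = 4
x=15: ŷ = -4 + 1.2·15 = 14; e = 17 − 14 = 3
x=19: ŷ = -4 + 1.2·19 = 18.8; e = 12.8 − 18.8 = -6
x=21: ŷ = -4 + 1.2·21 = 21.2; e = 23.2 − 21.2 = 2
x=25: ŷ = -4 + 1.2·25 = 26; e = 20 − 26 = -6
x=27: ŷ = -4 + 1.2·27 = 28.4; e = 31.4 − 28.4 = 3
x=31: ŷ = -4 + 1.2·31 = 33.2; e = 33.2 − 33.2 = 0
x=33: ŷ = -4 + 1.2·33 = 35.6; e = 37.6 − 35.6 = 2
SSE = 4 + 16 + 9 + 36 + 4 + 36 + 9 + 0 + 4 = 118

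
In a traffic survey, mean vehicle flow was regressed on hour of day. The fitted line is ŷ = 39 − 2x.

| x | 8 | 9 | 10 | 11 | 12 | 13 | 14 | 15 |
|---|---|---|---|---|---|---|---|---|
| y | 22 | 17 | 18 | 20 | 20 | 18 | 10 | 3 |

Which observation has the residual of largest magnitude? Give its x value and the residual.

x=8: ŷ = 39 − 2·8 = 23; r = 22 − 23 = -1
x=9: ŷ = 39 − 2·9 = 21; r = 17 − 21 = -4
x=10: ŷ = 39 − 2·10 = 19; r = 18 − 19 = -1
x=11: ŷ = 39 − 2·11 = 17; r = 20 − 17 = 3
x=12: ŷ = 39 − 2·12 = 15; r = 20 − 15 = 5
x=13: ŷ = 39 − 2·13 = 13; r = 18 − 13 = 5
x=14: ŷ = 39 − 2·14 = 11; r = 10 − 11 = -1
x=15: ŷ = 39 − 2·15 = 9; r = 3 − 9 = -6
Largest |r| is 6 at x = 15, residual -6.

x = 15, r = -6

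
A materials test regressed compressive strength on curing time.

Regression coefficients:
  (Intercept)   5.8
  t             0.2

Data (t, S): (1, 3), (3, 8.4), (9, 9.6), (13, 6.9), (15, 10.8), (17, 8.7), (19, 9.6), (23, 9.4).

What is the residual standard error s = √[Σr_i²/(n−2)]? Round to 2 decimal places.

t=1: Ŝ = 5.8 + 0.2·1 = 6; r = 3 − 6 = -3
t=3: Ŝ = 5.8 + 0.2·3 = 6.4; r = 8.4 − 6.4 = 2
t=9: Ŝ = 5.8 + 0.2·9 = 7.6; r = 9.6 − 7.6 = 2
t=13: Ŝ = 5.8 + 0.2·13 = 8.4; r = 6.9 − 8.4 = -1.5
t=15: Ŝ = 5.8 + 0.2·15 = 8.8; r = 10.8 − 8.8 = 2
t=17: Ŝ = 5.8 + 0.2·17 = 9.2; r = 8.7 − 9.2 = -0.5
t=19: Ŝ = 5.8 + 0.2·19 = 9.6; r = 9.6 − 9.6 = 0
t=23: Ŝ = 5.8 + 0.2·23 = 10.4; r = 9.4 − 10.4 = -1
SSE = 9 + 4 + 4 + 2.25 + 4 + 0.25 + 0 + 1 = 24.5
s = √(24.5/6) = √4.08333 ≈ 2.02

s = 2.02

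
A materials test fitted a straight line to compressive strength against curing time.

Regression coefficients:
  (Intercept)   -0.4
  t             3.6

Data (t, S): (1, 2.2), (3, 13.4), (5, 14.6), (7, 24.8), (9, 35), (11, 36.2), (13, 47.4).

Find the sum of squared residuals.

t=1: Ŝ = -0.4 + 3.6·1 = 3.2; r = 2.2 − 3.2 = -1
t=3: Ŝ = -0.4 + 3.6·3 = 10.4; r = 13.4 − 10.4 = 3
t=5: Ŝ = -0.4 + 3.6·5 = 17.6; r = 14.6 − 17.6 = -3
t=7: Ŝ = -0.4 + 3.6·7 = 24.8; r = 24.8 − 24.8 = 0
t=9: Ŝ = -0.4 + 3.6·9 = 32; r = 35 − 32 = 3
t=11: Ŝ = -0.4 + 3.6·11 = 39.2; r = 36.2 − 39.2 = -3
t=13: Ŝ = -0.4 + 3.6·13 = 46.4; r = 47.4 − 46.4 = 1
SSE = 1 + 9 + 9 + 0 + 9 + 9 + 1 = 38

SSE = 38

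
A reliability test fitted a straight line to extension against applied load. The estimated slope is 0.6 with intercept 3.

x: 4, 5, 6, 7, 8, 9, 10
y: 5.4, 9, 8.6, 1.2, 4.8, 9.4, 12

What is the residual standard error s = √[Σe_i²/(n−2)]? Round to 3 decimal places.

s = 3.688

x=4: ŷ = 3 + 0.6·4 = 5.4; e = 5.4 − 5.4 = 0
x=5: ŷ = 3 + 0.6·5 = 6; e = 9 − 6 = 3
x=6: ŷ = 3 + 0.6·6 = 6.6; e = 8.6 − 6.6 = 2
x=7: ŷ = 3 + 0.6·7 = 7.2; e = 1.2 − 7.2 = -6
x=8: ŷ = 3 + 0.6·8 = 7.8; e = 4.8 − 7.8 = -3
x=9: ŷ = 3 + 0.6·9 = 8.4; e = 9.4 − 8.4 = 1
x=10: ŷ = 3 + 0.6·10 = 9; e = 12 − 9 = 3
SSE = 0 + 9 + 4 + 36 + 9 + 1 + 9 = 68
s = √(68/5) = √13.6 ≈ 3.688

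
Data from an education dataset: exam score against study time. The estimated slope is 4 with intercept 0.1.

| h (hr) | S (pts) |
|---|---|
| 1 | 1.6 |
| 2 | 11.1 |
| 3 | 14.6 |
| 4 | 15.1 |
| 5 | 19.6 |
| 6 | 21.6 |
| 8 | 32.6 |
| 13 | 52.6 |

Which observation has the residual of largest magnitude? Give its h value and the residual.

h=1: Ŝ = 0.1 + 4·1 = 4.1; e = 1.6 − 4.1 = -2.5
h=2: Ŝ = 0.1 + 4·2 = 8.1; e = 11.1 − 8.1 = 3
h=3: Ŝ = 0.1 + 4·3 = 12.1; e = 14.6 − 12.1 = 2.5
h=4: Ŝ = 0.1 + 4·4 = 16.1; e = 15.1 − 16.1 = -1
h=5: Ŝ = 0.1 + 4·5 = 20.1; e = 19.6 − 20.1 = -0.5
h=6: Ŝ = 0.1 + 4·6 = 24.1; e = 21.6 − 24.1 = -2.5
h=8: Ŝ = 0.1 + 4·8 = 32.1; e = 32.6 − 32.1 = 0.5
h=13: Ŝ = 0.1 + 4·13 = 52.1; e = 52.6 − 52.1 = 0.5
Largest |e| is 3 at h = 2, residual 3.

h = 2, e = 3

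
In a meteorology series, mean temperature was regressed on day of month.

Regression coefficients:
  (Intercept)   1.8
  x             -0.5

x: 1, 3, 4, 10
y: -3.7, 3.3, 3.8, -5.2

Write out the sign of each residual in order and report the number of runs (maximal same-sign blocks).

x=1: ŷ = 1.8 − 0.5·1 = 1.3; e = -3.7 − 1.3 = -5
x=3: ŷ = 1.8 − 0.5·3 = 0.3; e = 3.3 − 0.3 = 3
x=4: ŷ = 1.8 − 0.5·4 = -0.2; e = 3.8 − (-0.2) = 4
x=10: ŷ = 1.8 − 0.5·10 = -3.2; e = -5.2 − (-3.2) = -2
Signs: − + + −
Runs: −×1, +×2, −×1 → 3

3 runs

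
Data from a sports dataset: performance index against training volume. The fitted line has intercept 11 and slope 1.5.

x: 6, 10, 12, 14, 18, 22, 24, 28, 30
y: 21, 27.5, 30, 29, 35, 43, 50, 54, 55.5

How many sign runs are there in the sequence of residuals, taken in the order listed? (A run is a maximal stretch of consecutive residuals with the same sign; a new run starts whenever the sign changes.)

4 runs

x=6: ŷ = 11 + 1.5·6 = 20; r = 21 − 20 = 1
x=10: ŷ = 11 + 1.5·10 = 26; r = 27.5 − 26 = 1.5
x=12: ŷ = 11 + 1.5·12 = 29; r = 30 − 29 = 1
x=14: ŷ = 11 + 1.5·14 = 32; r = 29 − 32 = -3
x=18: ŷ = 11 + 1.5·18 = 38; r = 35 − 38 = -3
x=22: ŷ = 11 + 1.5·22 = 44; r = 43 − 44 = -1
x=24: ŷ = 11 + 1.5·24 = 47; r = 50 − 47 = 3
x=28: ŷ = 11 + 1.5·28 = 53; r = 54 − 53 = 1
x=30: ŷ = 11 + 1.5·30 = 56; r = 55.5 − 56 = -0.5
Signs: + + + − − − + + −
Runs: +×3, −×3, +×2, −×1 → 4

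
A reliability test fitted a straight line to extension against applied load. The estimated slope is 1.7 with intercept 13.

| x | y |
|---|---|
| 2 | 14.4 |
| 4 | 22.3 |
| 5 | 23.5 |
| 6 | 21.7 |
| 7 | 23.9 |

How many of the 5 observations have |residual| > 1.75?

3

x=2: ŷ = 13 + 1.7·2 = 16.4; r = 14.4 − 16.4 = -2
x=4: ŷ = 13 + 1.7·4 = 19.8; r = 22.3 − 19.8 = 2.5
x=5: ŷ = 13 + 1.7·5 = 21.5; r = 23.5 − 21.5 = 2
x=6: ŷ = 13 + 1.7·6 = 23.2; r = 21.7 − 23.2 = -1.5
x=7: ŷ = 13 + 1.7·7 = 24.9; r = 23.9 − 24.9 = -1
|r| > 1.75: x=2 (|r|=2), x=4 (|r|=2.5), x=5 (|r|=2) → 3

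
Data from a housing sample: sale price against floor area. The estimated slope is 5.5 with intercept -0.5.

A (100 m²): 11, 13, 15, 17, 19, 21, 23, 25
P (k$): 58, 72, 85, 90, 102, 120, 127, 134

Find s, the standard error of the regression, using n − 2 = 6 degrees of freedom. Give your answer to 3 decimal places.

A=11: P̂ = -0.5 + 5.5·11 = 60; e = 58 − 60 = -2
A=13: P̂ = -0.5 + 5.5·13 = 71; e = 72 − 71 = 1
A=15: P̂ = -0.5 + 5.5·15 = 82; e = 85 − 82 = 3
A=17: P̂ = -0.5 + 5.5·17 = 93; e = 90 − 93 = -3
A=19: P̂ = -0.5 + 5.5·19 = 104; e = 102 − 104 = -2
A=21: P̂ = -0.5 + 5.5·21 = 115; e = 120 − 115 = 5
A=23: P̂ = -0.5 + 5.5·23 = 126; e = 127 − 126 = 1
A=25: P̂ = -0.5 + 5.5·25 = 137; e = 134 − 137 = -3
SSE = 4 + 1 + 9 + 9 + 4 + 25 + 1 + 9 = 62
s = √(62/6) = √10.3333 ≈ 3.215

s = 3.215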